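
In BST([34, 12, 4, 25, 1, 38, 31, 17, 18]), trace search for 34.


BST root = 34
Search for 34: compare at each node
Path: [34]


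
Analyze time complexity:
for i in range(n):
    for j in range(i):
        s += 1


Per nesting level: O(n) * O(n) [triangular over i] = O(n^2)
Complexity: O(n^2)


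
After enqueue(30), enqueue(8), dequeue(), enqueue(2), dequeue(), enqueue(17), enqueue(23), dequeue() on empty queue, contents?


enqueue(30) -> [30]
enqueue(8) -> [30, 8]
dequeue() returns 30 -> [8]
enqueue(2) -> [8, 2]
dequeue() returns 8 -> [2]
enqueue(17) -> [2, 17]
enqueue(23) -> [2, 17, 23]
dequeue() returns 2 -> [17, 23]
Final queue (front to back): [17, 23]


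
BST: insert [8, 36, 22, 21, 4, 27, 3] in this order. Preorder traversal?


Root = 8; build tree by BST insertion.
Preorder traversal: [8, 4, 3, 36, 22, 21, 27]


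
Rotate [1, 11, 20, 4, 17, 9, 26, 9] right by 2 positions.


Right rotate by 2: [26, 9, 1, 11, 20, 4, 17, 9]


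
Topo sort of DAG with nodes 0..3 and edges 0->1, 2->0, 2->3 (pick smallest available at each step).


Kahn's algorithm, process smallest node first
Order: [2, 0, 1, 3]


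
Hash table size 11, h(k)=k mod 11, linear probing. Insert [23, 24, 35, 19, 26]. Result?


Insertions: 23->slot 1; 24->slot 2; 35->slot 3; 19->slot 8; 26->slot 4
Table: [None, 23, 24, 35, 26, None, None, None, 19, None, None]


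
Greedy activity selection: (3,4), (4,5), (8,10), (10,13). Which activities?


Greedy: pick earliest-ending, then skip overlaps.
Selected (4 activities): [(3, 4), (4, 5), (8, 10), (10, 13)]


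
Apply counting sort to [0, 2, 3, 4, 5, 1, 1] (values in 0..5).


Count array: [1, 2, 1, 1, 1, 1]
Reconstruct: [0, 1, 1, 2, 3, 4, 5]


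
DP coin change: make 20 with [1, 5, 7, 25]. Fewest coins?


dp[0]=0; dp[i]=1+min(dp[i-c] for c in coins)
...dp[15]=3, dp[16]=4, dp[17]=3, dp[18]=4, dp[19]=3, dp[20]=4
Minimum coins for 20 = 4


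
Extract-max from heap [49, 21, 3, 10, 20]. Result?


Max = 49
Replace root with last, heapify down
Resulting heap: [21, 20, 3, 10]


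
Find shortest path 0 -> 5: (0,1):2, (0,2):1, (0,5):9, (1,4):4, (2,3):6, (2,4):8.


Dijkstra from 0:
Distances: {0: 0, 1: 2, 2: 1, 3: 7, 4: 6, 5: 9}
Shortest distance to 5 = 9, path = [0, 5]


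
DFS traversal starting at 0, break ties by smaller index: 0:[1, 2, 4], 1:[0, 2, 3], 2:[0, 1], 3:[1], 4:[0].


DFS stack-based: start with [0]
Visit order: [0, 1, 2, 3, 4]


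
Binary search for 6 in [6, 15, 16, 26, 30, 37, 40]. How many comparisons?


Search for 6:
[0,6] mid=3 arr[3]=26
[0,2] mid=1 arr[1]=15
[0,0] mid=0 arr[0]=6
Total: 3 comparisons


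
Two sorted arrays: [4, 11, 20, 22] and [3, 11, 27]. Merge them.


Compare heads, take smaller each step.
Merged: [3, 4, 11, 11, 20, 22, 27]


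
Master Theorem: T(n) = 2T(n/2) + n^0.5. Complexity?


a=2, b=2, c=0.5. log_2(2)=1 > c=0.5. Case 1: O(n^log_b(a)) = O(n)
Complexity: O(n)


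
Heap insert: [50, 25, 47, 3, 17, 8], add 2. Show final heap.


Append 2: [50, 25, 47, 3, 17, 8, 2]
Bubble up: no swaps needed
Result: [50, 25, 47, 3, 17, 8, 2]


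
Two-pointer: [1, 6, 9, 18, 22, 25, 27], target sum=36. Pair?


Two pointers: lo=0, hi=6
Found pair: (9, 27) summing to 36


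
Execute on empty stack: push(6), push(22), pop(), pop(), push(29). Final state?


push(6) -> [6]
push(22) -> [6, 22]
pop() returns 22 -> [6]
pop() returns 6 -> []
push(29) -> [29]
Final stack (bottom to top): [29]


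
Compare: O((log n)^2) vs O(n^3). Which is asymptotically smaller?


polylogarithmic grows slower than cubic
O((log n)^2) is asymptotically smaller; O(n^3) grows faster


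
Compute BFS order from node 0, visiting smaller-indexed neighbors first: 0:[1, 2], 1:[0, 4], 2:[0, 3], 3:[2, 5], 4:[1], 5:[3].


BFS queue: start with [0]
Visit order: [0, 1, 2, 4, 3, 5]


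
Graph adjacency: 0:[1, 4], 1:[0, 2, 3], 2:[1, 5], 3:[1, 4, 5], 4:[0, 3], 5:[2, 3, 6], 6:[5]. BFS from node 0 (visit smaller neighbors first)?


BFS queue: start with [0]
Visit order: [0, 1, 4, 2, 3, 5, 6]


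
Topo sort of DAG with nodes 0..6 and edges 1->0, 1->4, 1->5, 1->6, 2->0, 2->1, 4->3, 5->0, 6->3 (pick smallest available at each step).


Kahn's algorithm, process smallest node first
Order: [2, 1, 4, 5, 0, 6, 3]


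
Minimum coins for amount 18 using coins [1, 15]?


dp[0]=0; dp[i]=1+min(dp[i-c] for c in coins)
...dp[13]=13, dp[14]=14, dp[15]=1, dp[16]=2, dp[17]=3, dp[18]=4
Minimum coins for 18 = 4


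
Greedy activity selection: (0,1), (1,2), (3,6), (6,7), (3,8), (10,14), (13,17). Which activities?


Greedy: pick earliest-ending, then skip overlaps.
Selected (5 activities): [(0, 1), (1, 2), (3, 6), (6, 7), (10, 14)]


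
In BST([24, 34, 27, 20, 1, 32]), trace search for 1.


BST root = 24
Search for 1: compare at each node
Path: [24, 20, 1]


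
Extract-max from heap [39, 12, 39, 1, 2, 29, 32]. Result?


Max = 39
Replace root with last, heapify down
Resulting heap: [39, 12, 32, 1, 2, 29]


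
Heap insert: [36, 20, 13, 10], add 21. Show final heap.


Append 21: [36, 20, 13, 10, 21]
Bubble up: swap idx 4(21) with idx 1(20)
Result: [36, 21, 13, 10, 20]


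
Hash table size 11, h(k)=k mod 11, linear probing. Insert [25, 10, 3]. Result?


Insertions: 25->slot 3; 10->slot 10; 3->slot 4
Table: [None, None, None, 25, 3, None, None, None, None, None, 10]


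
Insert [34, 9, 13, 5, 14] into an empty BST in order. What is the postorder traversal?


Root = 34; build tree by BST insertion.
Postorder traversal: [5, 14, 13, 9, 34]


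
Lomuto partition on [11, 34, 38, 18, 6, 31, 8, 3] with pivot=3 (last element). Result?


Elements <= 3 go left of pivot.
Result: [3, 34, 38, 18, 6, 31, 8, 11], pivot at index 0


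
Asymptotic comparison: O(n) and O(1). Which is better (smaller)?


constant grows slower than linear
O(1) is asymptotically smaller; O(n) grows faster


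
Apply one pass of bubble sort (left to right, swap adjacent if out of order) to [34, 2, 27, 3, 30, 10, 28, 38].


After one pass: [2, 27, 3, 30, 10, 28, 34, 38]


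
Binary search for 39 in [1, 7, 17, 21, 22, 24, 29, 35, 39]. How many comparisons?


Search for 39:
[0,8] mid=4 arr[4]=22
[5,8] mid=6 arr[6]=29
[7,8] mid=7 arr[7]=35
[8,8] mid=8 arr[8]=39
Total: 4 comparisons


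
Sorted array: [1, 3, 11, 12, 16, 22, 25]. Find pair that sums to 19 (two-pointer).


Two pointers: lo=0, hi=6
Found pair: (3, 16) summing to 19


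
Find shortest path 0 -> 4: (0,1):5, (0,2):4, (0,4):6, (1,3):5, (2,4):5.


Dijkstra from 0:
Distances: {0: 0, 1: 5, 2: 4, 3: 10, 4: 6}
Shortest distance to 4 = 6, path = [0, 4]


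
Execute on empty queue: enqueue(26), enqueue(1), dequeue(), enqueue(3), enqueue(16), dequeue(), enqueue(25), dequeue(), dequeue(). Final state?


enqueue(26) -> [26]
enqueue(1) -> [26, 1]
dequeue() returns 26 -> [1]
enqueue(3) -> [1, 3]
enqueue(16) -> [1, 3, 16]
dequeue() returns 1 -> [3, 16]
enqueue(25) -> [3, 16, 25]
dequeue() returns 3 -> [16, 25]
dequeue() returns 16 -> [25]
Final queue (front to back): [25]


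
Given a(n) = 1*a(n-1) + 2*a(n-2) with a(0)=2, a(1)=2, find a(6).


Build bottom-up:
...a(4)=22, a(5)=42, a(6)=1*42+2*22=86


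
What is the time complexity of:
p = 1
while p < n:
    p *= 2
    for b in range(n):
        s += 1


Per nesting level: O(log n) * O(n) = O(n log n)
Complexity: O(n log n)


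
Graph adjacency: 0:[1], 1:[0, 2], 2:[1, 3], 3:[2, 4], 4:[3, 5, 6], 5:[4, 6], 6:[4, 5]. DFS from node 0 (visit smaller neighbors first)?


DFS stack-based: start with [0]
Visit order: [0, 1, 2, 3, 4, 5, 6]


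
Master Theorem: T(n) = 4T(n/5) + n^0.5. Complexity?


a=4, b=5, c=0.5. log_5(4)=0.861 > c=0.5. Case 1: O(n^log_b(a)) = O(n^0.861)
Complexity: O(n^0.861)


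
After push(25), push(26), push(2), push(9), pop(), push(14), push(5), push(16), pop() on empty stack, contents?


push(25) -> [25]
push(26) -> [25, 26]
push(2) -> [25, 26, 2]
push(9) -> [25, 26, 2, 9]
pop() returns 9 -> [25, 26, 2]
push(14) -> [25, 26, 2, 14]
push(5) -> [25, 26, 2, 14, 5]
push(16) -> [25, 26, 2, 14, 5, 16]
pop() returns 16 -> [25, 26, 2, 14, 5]
Final stack (bottom to top): [25, 26, 2, 14, 5]


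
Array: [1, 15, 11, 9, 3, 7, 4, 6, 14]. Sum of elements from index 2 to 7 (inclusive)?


Prefix sums: [0, 1, 16, 27, 36, 39, 46, 50, 56, 70]
Sum[2..7] = prefix[8] - prefix[2] = 56 - 16 = 40


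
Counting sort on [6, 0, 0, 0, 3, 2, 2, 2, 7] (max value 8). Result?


Count array: [3, 0, 3, 1, 0, 0, 1, 1, 0]
Reconstruct: [0, 0, 0, 2, 2, 2, 3, 6, 7]


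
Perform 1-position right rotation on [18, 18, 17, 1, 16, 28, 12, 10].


Right rotate by 1: [10, 18, 18, 17, 1, 16, 28, 12]


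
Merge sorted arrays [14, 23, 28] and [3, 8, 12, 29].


Compare heads, take smaller each step.
Merged: [3, 8, 12, 14, 23, 28, 29]


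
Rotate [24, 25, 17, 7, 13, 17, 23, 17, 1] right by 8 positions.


Right rotate by 8: [25, 17, 7, 13, 17, 23, 17, 1, 24]


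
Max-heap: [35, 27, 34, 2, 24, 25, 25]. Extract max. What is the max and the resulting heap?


Max = 35
Replace root with last, heapify down
Resulting heap: [34, 27, 25, 2, 24, 25]


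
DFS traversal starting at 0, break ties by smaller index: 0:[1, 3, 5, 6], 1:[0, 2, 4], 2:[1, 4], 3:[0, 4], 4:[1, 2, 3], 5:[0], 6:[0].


DFS stack-based: start with [0]
Visit order: [0, 1, 2, 4, 3, 5, 6]


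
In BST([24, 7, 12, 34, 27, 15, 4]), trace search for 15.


BST root = 24
Search for 15: compare at each node
Path: [24, 7, 12, 15]


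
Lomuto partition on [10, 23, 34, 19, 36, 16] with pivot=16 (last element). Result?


Elements <= 16 go left of pivot.
Result: [10, 16, 34, 19, 36, 23], pivot at index 1


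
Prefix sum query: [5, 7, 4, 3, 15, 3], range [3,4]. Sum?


Prefix sums: [0, 5, 12, 16, 19, 34, 37]
Sum[3..4] = prefix[5] - prefix[3] = 34 - 16 = 18


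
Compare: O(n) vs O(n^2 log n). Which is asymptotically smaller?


linear grows slower than n^2 log n
O(n) is asymptotically smaller; O(n^2 log n) grows faster


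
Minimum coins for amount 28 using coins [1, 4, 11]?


dp[0]=0; dp[i]=1+min(dp[i-c] for c in coins)
...dp[23]=3, dp[24]=4, dp[25]=5, dp[26]=3, dp[27]=4, dp[28]=5
Minimum coins for 28 = 5


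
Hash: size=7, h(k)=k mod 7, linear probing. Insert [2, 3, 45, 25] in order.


Insertions: 2->slot 2; 3->slot 3; 45->slot 4; 25->slot 5
Table: [None, None, 2, 3, 45, 25, None]


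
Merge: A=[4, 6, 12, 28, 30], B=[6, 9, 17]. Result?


Compare heads, take smaller each step.
Merged: [4, 6, 6, 9, 12, 17, 28, 30]


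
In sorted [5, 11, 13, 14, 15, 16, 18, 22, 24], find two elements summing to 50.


Two pointers: lo=0, hi=8
No pair sums to 50


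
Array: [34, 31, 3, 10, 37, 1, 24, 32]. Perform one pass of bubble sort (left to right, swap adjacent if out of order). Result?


After one pass: [31, 3, 10, 34, 1, 24, 32, 37]


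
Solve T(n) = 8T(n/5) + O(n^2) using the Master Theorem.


a=8, b=5, c=2. log_5(8)=1.292 < c=2. Case 3: O(n^c) = O(n^2)
Complexity: O(n^2)


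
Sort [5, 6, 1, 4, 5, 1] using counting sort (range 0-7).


Count array: [0, 2, 0, 0, 1, 2, 1, 0]
Reconstruct: [1, 1, 4, 5, 5, 6]


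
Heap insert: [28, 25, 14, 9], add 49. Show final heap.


Append 49: [28, 25, 14, 9, 49]
Bubble up: swap idx 4(49) with idx 1(25); swap idx 1(49) with idx 0(28)
Result: [49, 28, 14, 9, 25]


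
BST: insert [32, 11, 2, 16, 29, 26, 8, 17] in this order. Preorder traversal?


Root = 32; build tree by BST insertion.
Preorder traversal: [32, 11, 2, 8, 16, 29, 26, 17]


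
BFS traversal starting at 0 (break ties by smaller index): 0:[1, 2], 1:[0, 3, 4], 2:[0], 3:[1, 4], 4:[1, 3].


BFS queue: start with [0]
Visit order: [0, 1, 2, 3, 4]


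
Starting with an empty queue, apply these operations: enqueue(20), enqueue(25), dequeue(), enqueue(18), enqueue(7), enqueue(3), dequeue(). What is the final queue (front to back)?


enqueue(20) -> [20]
enqueue(25) -> [20, 25]
dequeue() returns 20 -> [25]
enqueue(18) -> [25, 18]
enqueue(7) -> [25, 18, 7]
enqueue(3) -> [25, 18, 7, 3]
dequeue() returns 25 -> [18, 7, 3]
Final queue (front to back): [18, 7, 3]


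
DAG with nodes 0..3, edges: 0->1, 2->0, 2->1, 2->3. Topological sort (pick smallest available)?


Kahn's algorithm, process smallest node first
Order: [2, 0, 1, 3]


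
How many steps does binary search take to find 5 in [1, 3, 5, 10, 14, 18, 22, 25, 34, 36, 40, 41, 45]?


Search for 5:
[0,12] mid=6 arr[6]=22
[0,5] mid=2 arr[2]=5
Total: 2 comparisons


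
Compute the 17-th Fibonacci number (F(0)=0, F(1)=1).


F(n)=F(n-1)+F(n-2)
...F(15)=610, F(16)=987, F(17)=1597


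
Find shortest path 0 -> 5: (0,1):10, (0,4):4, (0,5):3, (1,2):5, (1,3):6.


Dijkstra from 0:
Distances: {0: 0, 1: 10, 2: 15, 3: 16, 4: 4, 5: 3}
Shortest distance to 5 = 3, path = [0, 5]


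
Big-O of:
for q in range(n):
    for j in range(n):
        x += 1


Per nesting level: O(n) * O(n) = O(n^2)
Complexity: O(n^2)


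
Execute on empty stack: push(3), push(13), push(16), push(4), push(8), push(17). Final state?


push(3) -> [3]
push(13) -> [3, 13]
push(16) -> [3, 13, 16]
push(4) -> [3, 13, 16, 4]
push(8) -> [3, 13, 16, 4, 8]
push(17) -> [3, 13, 16, 4, 8, 17]
Final stack (bottom to top): [3, 13, 16, 4, 8, 17]


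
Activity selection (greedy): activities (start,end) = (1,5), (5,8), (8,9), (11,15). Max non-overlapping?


Greedy: pick earliest-ending, then skip overlaps.
Selected (4 activities): [(1, 5), (5, 8), (8, 9), (11, 15)]


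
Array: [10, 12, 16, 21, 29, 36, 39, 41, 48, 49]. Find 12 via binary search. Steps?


Search for 12:
[0,9] mid=4 arr[4]=29
[0,3] mid=1 arr[1]=12
Total: 2 comparisons


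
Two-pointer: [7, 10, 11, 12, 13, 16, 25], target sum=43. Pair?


Two pointers: lo=0, hi=6
No pair sums to 43


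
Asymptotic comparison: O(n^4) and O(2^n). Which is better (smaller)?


quartic grows slower than exponential
O(n^4) is asymptotically smaller; O(2^n) grows faster


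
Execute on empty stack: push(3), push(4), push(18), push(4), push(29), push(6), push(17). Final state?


push(3) -> [3]
push(4) -> [3, 4]
push(18) -> [3, 4, 18]
push(4) -> [3, 4, 18, 4]
push(29) -> [3, 4, 18, 4, 29]
push(6) -> [3, 4, 18, 4, 29, 6]
push(17) -> [3, 4, 18, 4, 29, 6, 17]
Final stack (bottom to top): [3, 4, 18, 4, 29, 6, 17]


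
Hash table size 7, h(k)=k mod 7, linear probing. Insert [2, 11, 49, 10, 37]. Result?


Insertions: 2->slot 2; 11->slot 4; 49->slot 0; 10->slot 3; 37->slot 5
Table: [49, None, 2, 10, 11, 37, None]


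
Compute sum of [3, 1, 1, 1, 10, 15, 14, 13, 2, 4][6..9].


Prefix sums: [0, 3, 4, 5, 6, 16, 31, 45, 58, 60, 64]
Sum[6..9] = prefix[10] - prefix[6] = 64 - 31 = 33


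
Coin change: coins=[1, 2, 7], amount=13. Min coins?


dp[0]=0; dp[i]=1+min(dp[i-c] for c in coins)
...dp[8]=2, dp[9]=2, dp[10]=3, dp[11]=3, dp[12]=4, dp[13]=4
Minimum coins for 13 = 4


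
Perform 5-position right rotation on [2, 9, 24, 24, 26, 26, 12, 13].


Right rotate by 5: [24, 26, 26, 12, 13, 2, 9, 24]


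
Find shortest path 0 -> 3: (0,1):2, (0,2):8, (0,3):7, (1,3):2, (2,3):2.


Dijkstra from 0:
Distances: {0: 0, 1: 2, 2: 6, 3: 4}
Shortest distance to 3 = 4, path = [0, 1, 3]


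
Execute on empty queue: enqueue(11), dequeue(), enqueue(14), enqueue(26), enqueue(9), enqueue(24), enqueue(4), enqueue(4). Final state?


enqueue(11) -> [11]
dequeue() returns 11 -> []
enqueue(14) -> [14]
enqueue(26) -> [14, 26]
enqueue(9) -> [14, 26, 9]
enqueue(24) -> [14, 26, 9, 24]
enqueue(4) -> [14, 26, 9, 24, 4]
enqueue(4) -> [14, 26, 9, 24, 4, 4]
Final queue (front to back): [14, 26, 9, 24, 4, 4]


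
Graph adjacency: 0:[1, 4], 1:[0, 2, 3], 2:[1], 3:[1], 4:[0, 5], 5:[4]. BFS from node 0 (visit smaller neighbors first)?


BFS queue: start with [0]
Visit order: [0, 1, 4, 2, 3, 5]


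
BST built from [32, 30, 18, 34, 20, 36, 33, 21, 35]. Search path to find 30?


BST root = 32
Search for 30: compare at each node
Path: [32, 30]


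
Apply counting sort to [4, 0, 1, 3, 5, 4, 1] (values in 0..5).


Count array: [1, 2, 0, 1, 2, 1]
Reconstruct: [0, 1, 1, 3, 4, 4, 5]


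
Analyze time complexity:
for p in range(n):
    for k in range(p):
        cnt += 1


Per nesting level: O(n) * O(n) [triangular over p] = O(n^2)
Complexity: O(n^2)


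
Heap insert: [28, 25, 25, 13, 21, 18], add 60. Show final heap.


Append 60: [28, 25, 25, 13, 21, 18, 60]
Bubble up: swap idx 6(60) with idx 2(25); swap idx 2(60) with idx 0(28)
Result: [60, 25, 28, 13, 21, 18, 25]


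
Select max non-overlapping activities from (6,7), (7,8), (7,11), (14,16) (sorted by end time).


Greedy: pick earliest-ending, then skip overlaps.
Selected (3 activities): [(6, 7), (7, 8), (14, 16)]


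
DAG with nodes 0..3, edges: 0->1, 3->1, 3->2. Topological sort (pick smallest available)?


Kahn's algorithm, process smallest node first
Order: [0, 3, 1, 2]


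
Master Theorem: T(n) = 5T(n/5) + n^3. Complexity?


a=5, b=5, c=3. log_5(5)=1 < c=3. Case 3: O(n^c) = O(n^3)
Complexity: O(n^3)


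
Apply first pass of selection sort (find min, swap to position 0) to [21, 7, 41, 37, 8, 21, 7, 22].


After one pass: [7, 21, 41, 37, 8, 21, 7, 22]


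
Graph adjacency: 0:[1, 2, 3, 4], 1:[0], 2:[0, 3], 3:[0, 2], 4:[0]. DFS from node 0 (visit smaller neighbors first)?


DFS stack-based: start with [0]
Visit order: [0, 1, 2, 3, 4]


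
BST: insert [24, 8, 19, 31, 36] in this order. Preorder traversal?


Root = 24; build tree by BST insertion.
Preorder traversal: [24, 8, 19, 31, 36]


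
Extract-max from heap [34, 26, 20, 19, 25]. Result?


Max = 34
Replace root with last, heapify down
Resulting heap: [26, 25, 20, 19]


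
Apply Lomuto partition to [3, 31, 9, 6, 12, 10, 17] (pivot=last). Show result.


Elements <= 17 go left of pivot.
Result: [3, 9, 6, 12, 10, 17, 31], pivot at index 5


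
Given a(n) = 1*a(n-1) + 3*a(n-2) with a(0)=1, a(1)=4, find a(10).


Build bottom-up:
...a(8)=1159, a(9)=2683, a(10)=1*2683+3*1159=6160


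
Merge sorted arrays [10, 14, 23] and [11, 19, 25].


Compare heads, take smaller each step.
Merged: [10, 11, 14, 19, 23, 25]


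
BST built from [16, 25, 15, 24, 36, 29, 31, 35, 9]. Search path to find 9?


BST root = 16
Search for 9: compare at each node
Path: [16, 15, 9]


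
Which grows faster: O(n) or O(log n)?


logarithmic grows slower than linear
O(log n) is asymptotically smaller; O(n) grows faster


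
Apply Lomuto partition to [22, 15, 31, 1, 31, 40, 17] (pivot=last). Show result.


Elements <= 17 go left of pivot.
Result: [15, 1, 17, 22, 31, 40, 31], pivot at index 2


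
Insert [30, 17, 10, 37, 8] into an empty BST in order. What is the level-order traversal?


Root = 30; build tree by BST insertion.
Level-Order traversal: [30, 17, 37, 10, 8]


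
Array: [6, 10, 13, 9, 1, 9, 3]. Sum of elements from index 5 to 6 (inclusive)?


Prefix sums: [0, 6, 16, 29, 38, 39, 48, 51]
Sum[5..6] = prefix[7] - prefix[5] = 51 - 39 = 12


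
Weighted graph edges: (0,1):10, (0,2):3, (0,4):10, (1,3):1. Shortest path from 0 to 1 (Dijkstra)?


Dijkstra from 0:
Distances: {0: 0, 1: 10, 2: 3, 3: 11, 4: 10}
Shortest distance to 1 = 10, path = [0, 1]


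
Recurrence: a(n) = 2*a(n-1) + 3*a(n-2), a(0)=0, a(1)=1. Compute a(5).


Build bottom-up:
...a(3)=7, a(4)=20, a(5)=2*20+3*7=61


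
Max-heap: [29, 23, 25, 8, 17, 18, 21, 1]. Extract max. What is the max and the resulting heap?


Max = 29
Replace root with last, heapify down
Resulting heap: [25, 23, 21, 8, 17, 18, 1]


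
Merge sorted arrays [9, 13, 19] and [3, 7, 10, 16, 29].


Compare heads, take smaller each step.
Merged: [3, 7, 9, 10, 13, 16, 19, 29]


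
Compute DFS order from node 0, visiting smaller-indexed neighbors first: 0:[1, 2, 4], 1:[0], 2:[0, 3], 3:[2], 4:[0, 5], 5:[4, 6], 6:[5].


DFS stack-based: start with [0]
Visit order: [0, 1, 2, 3, 4, 5, 6]


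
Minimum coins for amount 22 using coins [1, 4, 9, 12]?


dp[0]=0; dp[i]=1+min(dp[i-c] for c in coins)
...dp[17]=3, dp[18]=2, dp[19]=3, dp[20]=3, dp[21]=2, dp[22]=3
Minimum coins for 22 = 3


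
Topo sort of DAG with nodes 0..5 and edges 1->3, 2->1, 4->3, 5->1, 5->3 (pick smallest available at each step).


Kahn's algorithm, process smallest node first
Order: [0, 2, 4, 5, 1, 3]


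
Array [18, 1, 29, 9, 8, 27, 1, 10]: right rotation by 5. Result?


Right rotate by 5: [9, 8, 27, 1, 10, 18, 1, 29]


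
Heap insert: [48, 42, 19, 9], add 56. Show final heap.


Append 56: [48, 42, 19, 9, 56]
Bubble up: swap idx 4(56) with idx 1(42); swap idx 1(56) with idx 0(48)
Result: [56, 48, 19, 9, 42]


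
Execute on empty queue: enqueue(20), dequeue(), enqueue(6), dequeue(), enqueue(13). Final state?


enqueue(20) -> [20]
dequeue() returns 20 -> []
enqueue(6) -> [6]
dequeue() returns 6 -> []
enqueue(13) -> [13]
Final queue (front to back): [13]


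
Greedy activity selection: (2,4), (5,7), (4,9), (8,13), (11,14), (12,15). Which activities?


Greedy: pick earliest-ending, then skip overlaps.
Selected (3 activities): [(2, 4), (5, 7), (8, 13)]


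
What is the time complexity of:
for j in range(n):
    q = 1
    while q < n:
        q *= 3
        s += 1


Per nesting level: O(n) * O(log n) = O(n log n)
Complexity: O(n log n)


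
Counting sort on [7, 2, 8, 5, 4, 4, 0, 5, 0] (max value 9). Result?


Count array: [2, 0, 1, 0, 2, 2, 0, 1, 1, 0]
Reconstruct: [0, 0, 2, 4, 4, 5, 5, 7, 8]


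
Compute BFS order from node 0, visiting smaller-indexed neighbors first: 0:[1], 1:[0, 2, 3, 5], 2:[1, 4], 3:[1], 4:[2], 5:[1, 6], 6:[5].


BFS queue: start with [0]
Visit order: [0, 1, 2, 3, 5, 4, 6]


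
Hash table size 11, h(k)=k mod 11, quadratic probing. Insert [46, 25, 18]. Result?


Insertions: 46->slot 2; 25->slot 3; 18->slot 7
Table: [None, None, 46, 25, None, None, None, 18, None, None, None]


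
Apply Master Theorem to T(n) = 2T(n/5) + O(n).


a=2, b=5, c=1. log_5(2)=0.431 < c=1. Case 3: O(n^c) = O(n)
Complexity: O(n)


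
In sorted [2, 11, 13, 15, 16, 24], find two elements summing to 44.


Two pointers: lo=0, hi=5
No pair sums to 44


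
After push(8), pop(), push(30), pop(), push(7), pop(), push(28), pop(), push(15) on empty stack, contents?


push(8) -> [8]
pop() returns 8 -> []
push(30) -> [30]
pop() returns 30 -> []
push(7) -> [7]
pop() returns 7 -> []
push(28) -> [28]
pop() returns 28 -> []
push(15) -> [15]
Final stack (bottom to top): [15]


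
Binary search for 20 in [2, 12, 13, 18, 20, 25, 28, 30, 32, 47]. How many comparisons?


Search for 20:
[0,9] mid=4 arr[4]=20
Total: 1 comparisons


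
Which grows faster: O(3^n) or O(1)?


constant grows slower than exponential (base 3)
O(1) is asymptotically smaller; O(3^n) grows faster


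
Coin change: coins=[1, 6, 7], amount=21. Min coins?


dp[0]=0; dp[i]=1+min(dp[i-c] for c in coins)
...dp[16]=4, dp[17]=5, dp[18]=3, dp[19]=3, dp[20]=3, dp[21]=3
Minimum coins for 21 = 3


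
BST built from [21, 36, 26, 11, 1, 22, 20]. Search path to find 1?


BST root = 21
Search for 1: compare at each node
Path: [21, 11, 1]


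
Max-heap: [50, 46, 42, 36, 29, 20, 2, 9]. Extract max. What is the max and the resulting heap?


Max = 50
Replace root with last, heapify down
Resulting heap: [46, 36, 42, 9, 29, 20, 2]


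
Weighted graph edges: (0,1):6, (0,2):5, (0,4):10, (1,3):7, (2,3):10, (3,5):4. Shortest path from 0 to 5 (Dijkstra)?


Dijkstra from 0:
Distances: {0: 0, 1: 6, 2: 5, 3: 13, 4: 10, 5: 17}
Shortest distance to 5 = 17, path = [0, 1, 3, 5]


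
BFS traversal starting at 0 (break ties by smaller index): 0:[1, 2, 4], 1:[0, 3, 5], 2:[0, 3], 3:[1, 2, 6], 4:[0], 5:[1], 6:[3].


BFS queue: start with [0]
Visit order: [0, 1, 2, 4, 3, 5, 6]


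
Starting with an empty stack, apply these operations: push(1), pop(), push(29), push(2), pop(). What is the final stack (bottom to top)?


push(1) -> [1]
pop() returns 1 -> []
push(29) -> [29]
push(2) -> [29, 2]
pop() returns 2 -> [29]
Final stack (bottom to top): [29]


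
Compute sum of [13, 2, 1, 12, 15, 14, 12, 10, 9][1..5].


Prefix sums: [0, 13, 15, 16, 28, 43, 57, 69, 79, 88]
Sum[1..5] = prefix[6] - prefix[1] = 57 - 13 = 44


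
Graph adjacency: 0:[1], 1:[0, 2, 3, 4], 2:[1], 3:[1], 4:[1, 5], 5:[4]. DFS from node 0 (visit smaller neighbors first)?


DFS stack-based: start with [0]
Visit order: [0, 1, 2, 3, 4, 5]


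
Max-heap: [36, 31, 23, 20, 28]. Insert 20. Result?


Append 20: [36, 31, 23, 20, 28, 20]
Bubble up: no swaps needed
Result: [36, 31, 23, 20, 28, 20]


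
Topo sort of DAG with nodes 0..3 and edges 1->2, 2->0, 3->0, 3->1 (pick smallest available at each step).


Kahn's algorithm, process smallest node first
Order: [3, 1, 2, 0]


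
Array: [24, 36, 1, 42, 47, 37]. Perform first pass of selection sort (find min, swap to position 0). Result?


After one pass: [1, 36, 24, 42, 47, 37]


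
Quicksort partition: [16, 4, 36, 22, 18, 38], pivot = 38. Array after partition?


Elements <= 38 go left of pivot.
Result: [16, 4, 36, 22, 18, 38], pivot at index 5


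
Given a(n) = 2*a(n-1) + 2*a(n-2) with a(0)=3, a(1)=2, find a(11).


Build bottom-up:
...a(9)=10272, a(10)=28064, a(11)=2*28064+2*10272=76672


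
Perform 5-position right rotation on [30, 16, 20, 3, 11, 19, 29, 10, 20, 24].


Right rotate by 5: [19, 29, 10, 20, 24, 30, 16, 20, 3, 11]


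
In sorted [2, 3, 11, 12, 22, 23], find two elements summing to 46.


Two pointers: lo=0, hi=5
No pair sums to 46


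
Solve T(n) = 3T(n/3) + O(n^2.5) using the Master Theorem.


a=3, b=3, c=2.5. log_3(3)=1 < c=2.5. Case 3: O(n^c) = O(n^2.500)
Complexity: O(n^2.500)


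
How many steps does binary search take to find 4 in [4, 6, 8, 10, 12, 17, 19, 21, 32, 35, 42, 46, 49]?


Search for 4:
[0,12] mid=6 arr[6]=19
[0,5] mid=2 arr[2]=8
[0,1] mid=0 arr[0]=4
Total: 3 comparisons


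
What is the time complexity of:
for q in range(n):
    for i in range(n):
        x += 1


Per nesting level: O(n) * O(n) = O(n^2)
Complexity: O(n^2)


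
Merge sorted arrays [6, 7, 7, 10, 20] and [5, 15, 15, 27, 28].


Compare heads, take smaller each step.
Merged: [5, 6, 7, 7, 10, 15, 15, 20, 27, 28]


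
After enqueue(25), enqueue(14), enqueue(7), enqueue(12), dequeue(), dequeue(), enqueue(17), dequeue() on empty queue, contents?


enqueue(25) -> [25]
enqueue(14) -> [25, 14]
enqueue(7) -> [25, 14, 7]
enqueue(12) -> [25, 14, 7, 12]
dequeue() returns 25 -> [14, 7, 12]
dequeue() returns 14 -> [7, 12]
enqueue(17) -> [7, 12, 17]
dequeue() returns 7 -> [12, 17]
Final queue (front to back): [12, 17]


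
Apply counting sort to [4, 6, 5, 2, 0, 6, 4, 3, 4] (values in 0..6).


Count array: [1, 0, 1, 1, 3, 1, 2]
Reconstruct: [0, 2, 3, 4, 4, 4, 5, 6, 6]


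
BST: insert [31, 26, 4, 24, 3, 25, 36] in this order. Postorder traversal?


Root = 31; build tree by BST insertion.
Postorder traversal: [3, 25, 24, 4, 26, 36, 31]


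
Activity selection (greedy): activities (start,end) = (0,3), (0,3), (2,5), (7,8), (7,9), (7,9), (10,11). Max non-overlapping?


Greedy: pick earliest-ending, then skip overlaps.
Selected (3 activities): [(0, 3), (7, 8), (10, 11)]


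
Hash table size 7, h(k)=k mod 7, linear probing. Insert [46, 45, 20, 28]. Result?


Insertions: 46->slot 4; 45->slot 3; 20->slot 6; 28->slot 0
Table: [28, None, None, 45, 46, None, 20]


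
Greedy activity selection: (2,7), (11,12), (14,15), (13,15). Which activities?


Greedy: pick earliest-ending, then skip overlaps.
Selected (3 activities): [(2, 7), (11, 12), (14, 15)]


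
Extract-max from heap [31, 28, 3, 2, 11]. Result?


Max = 31
Replace root with last, heapify down
Resulting heap: [28, 11, 3, 2]


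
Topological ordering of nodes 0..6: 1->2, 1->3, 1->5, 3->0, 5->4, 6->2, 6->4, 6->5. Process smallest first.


Kahn's algorithm, process smallest node first
Order: [1, 3, 0, 6, 2, 5, 4]


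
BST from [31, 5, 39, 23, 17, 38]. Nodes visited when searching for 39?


BST root = 31
Search for 39: compare at each node
Path: [31, 39]


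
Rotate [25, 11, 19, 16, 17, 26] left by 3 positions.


Left rotate by 3: [16, 17, 26, 25, 11, 19]


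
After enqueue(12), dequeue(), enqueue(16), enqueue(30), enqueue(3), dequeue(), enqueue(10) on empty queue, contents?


enqueue(12) -> [12]
dequeue() returns 12 -> []
enqueue(16) -> [16]
enqueue(30) -> [16, 30]
enqueue(3) -> [16, 30, 3]
dequeue() returns 16 -> [30, 3]
enqueue(10) -> [30, 3, 10]
Final queue (front to back): [30, 3, 10]


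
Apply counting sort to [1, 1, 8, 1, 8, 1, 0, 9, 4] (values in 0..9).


Count array: [1, 4, 0, 0, 1, 0, 0, 0, 2, 1]
Reconstruct: [0, 1, 1, 1, 1, 4, 8, 8, 9]


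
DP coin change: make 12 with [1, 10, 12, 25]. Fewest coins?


dp[0]=0; dp[i]=1+min(dp[i-c] for c in coins)
...dp[7]=7, dp[8]=8, dp[9]=9, dp[10]=1, dp[11]=2, dp[12]=1
Minimum coins for 12 = 1


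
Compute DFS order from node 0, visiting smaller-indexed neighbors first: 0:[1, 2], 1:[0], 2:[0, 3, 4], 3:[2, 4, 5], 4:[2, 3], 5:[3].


DFS stack-based: start with [0]
Visit order: [0, 1, 2, 3, 4, 5]


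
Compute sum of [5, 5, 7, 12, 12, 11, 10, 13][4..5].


Prefix sums: [0, 5, 10, 17, 29, 41, 52, 62, 75]
Sum[4..5] = prefix[6] - prefix[4] = 52 - 29 = 23


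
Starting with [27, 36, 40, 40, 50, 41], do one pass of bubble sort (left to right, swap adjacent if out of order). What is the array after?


After one pass: [27, 36, 40, 40, 41, 50]


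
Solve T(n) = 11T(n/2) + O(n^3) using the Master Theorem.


a=11, b=2, c=3. log_2(11)=3.459 > c=3. Case 1: O(n^log_b(a)) = O(n^3.459)
Complexity: O(n^3.459)


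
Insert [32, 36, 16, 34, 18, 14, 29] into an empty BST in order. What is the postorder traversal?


Root = 32; build tree by BST insertion.
Postorder traversal: [14, 29, 18, 16, 34, 36, 32]


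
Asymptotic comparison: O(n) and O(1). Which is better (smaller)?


constant grows slower than linear
O(1) is asymptotically smaller; O(n) grows faster


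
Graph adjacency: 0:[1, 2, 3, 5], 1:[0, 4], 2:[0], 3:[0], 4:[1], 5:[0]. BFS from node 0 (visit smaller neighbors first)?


BFS queue: start with [0]
Visit order: [0, 1, 2, 3, 5, 4]


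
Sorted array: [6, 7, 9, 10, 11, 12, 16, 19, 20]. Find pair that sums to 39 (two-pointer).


Two pointers: lo=0, hi=8
Found pair: (19, 20) summing to 39


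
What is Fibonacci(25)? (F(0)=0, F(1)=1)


F(n)=F(n-1)+F(n-2)
...F(23)=28657, F(24)=46368, F(25)=75025


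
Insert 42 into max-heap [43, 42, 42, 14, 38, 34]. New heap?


Append 42: [43, 42, 42, 14, 38, 34, 42]
Bubble up: no swaps needed
Result: [43, 42, 42, 14, 38, 34, 42]


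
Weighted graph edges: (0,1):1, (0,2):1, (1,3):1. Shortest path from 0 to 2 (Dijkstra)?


Dijkstra from 0:
Distances: {0: 0, 1: 1, 2: 1, 3: 2}
Shortest distance to 2 = 1, path = [0, 2]


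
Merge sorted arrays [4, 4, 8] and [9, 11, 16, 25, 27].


Compare heads, take smaller each step.
Merged: [4, 4, 8, 9, 11, 16, 25, 27]


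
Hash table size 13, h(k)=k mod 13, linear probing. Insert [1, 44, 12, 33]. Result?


Insertions: 1->slot 1; 44->slot 5; 12->slot 12; 33->slot 7
Table: [None, 1, None, None, None, 44, None, 33, None, None, None, None, 12]


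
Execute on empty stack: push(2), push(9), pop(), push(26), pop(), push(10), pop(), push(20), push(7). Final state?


push(2) -> [2]
push(9) -> [2, 9]
pop() returns 9 -> [2]
push(26) -> [2, 26]
pop() returns 26 -> [2]
push(10) -> [2, 10]
pop() returns 10 -> [2]
push(20) -> [2, 20]
push(7) -> [2, 20, 7]
Final stack (bottom to top): [2, 20, 7]


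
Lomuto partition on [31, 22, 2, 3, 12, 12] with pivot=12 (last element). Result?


Elements <= 12 go left of pivot.
Result: [2, 3, 12, 12, 31, 22], pivot at index 3


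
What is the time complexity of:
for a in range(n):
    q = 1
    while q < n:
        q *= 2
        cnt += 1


Per nesting level: O(n) * O(log n) = O(n log n)
Complexity: O(n log n)


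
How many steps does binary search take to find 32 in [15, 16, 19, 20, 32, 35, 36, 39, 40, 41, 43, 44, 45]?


Search for 32:
[0,12] mid=6 arr[6]=36
[0,5] mid=2 arr[2]=19
[3,5] mid=4 arr[4]=32
Total: 3 comparisons


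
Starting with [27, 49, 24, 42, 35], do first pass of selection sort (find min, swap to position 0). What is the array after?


After one pass: [24, 49, 27, 42, 35]


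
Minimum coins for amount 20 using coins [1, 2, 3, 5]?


dp[0]=0; dp[i]=1+min(dp[i-c] for c in coins)
...dp[15]=3, dp[16]=4, dp[17]=4, dp[18]=4, dp[19]=5, dp[20]=4
Minimum coins for 20 = 4


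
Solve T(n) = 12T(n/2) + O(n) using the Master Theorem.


a=12, b=2, c=1. log_2(12)=3.585 > c=1. Case 1: O(n^log_b(a)) = O(n^3.585)
Complexity: O(n^3.585)


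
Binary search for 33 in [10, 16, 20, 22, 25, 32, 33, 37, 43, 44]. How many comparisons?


Search for 33:
[0,9] mid=4 arr[4]=25
[5,9] mid=7 arr[7]=37
[5,6] mid=5 arr[5]=32
[6,6] mid=6 arr[6]=33
Total: 4 comparisons


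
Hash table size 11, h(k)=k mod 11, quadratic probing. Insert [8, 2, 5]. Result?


Insertions: 8->slot 8; 2->slot 2; 5->slot 5
Table: [None, None, 2, None, None, 5, None, None, 8, None, None]


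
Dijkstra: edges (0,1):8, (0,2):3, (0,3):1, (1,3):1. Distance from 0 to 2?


Dijkstra from 0:
Distances: {0: 0, 1: 2, 2: 3, 3: 1}
Shortest distance to 2 = 3, path = [0, 2]


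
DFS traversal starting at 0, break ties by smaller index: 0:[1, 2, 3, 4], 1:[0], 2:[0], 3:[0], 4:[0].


DFS stack-based: start with [0]
Visit order: [0, 1, 2, 3, 4]


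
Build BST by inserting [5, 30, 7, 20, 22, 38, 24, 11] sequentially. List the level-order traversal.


Root = 5; build tree by BST insertion.
Level-Order traversal: [5, 30, 7, 38, 20, 11, 22, 24]


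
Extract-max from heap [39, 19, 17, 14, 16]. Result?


Max = 39
Replace root with last, heapify down
Resulting heap: [19, 16, 17, 14]


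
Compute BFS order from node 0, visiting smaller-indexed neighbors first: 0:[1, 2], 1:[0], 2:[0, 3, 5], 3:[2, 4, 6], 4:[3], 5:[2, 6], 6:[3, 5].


BFS queue: start with [0]
Visit order: [0, 1, 2, 3, 5, 4, 6]


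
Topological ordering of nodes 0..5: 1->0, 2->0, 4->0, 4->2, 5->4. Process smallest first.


Kahn's algorithm, process smallest node first
Order: [1, 3, 5, 4, 2, 0]


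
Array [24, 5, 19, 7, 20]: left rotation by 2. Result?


Left rotate by 2: [19, 7, 20, 24, 5]


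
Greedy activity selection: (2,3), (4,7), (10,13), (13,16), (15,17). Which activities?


Greedy: pick earliest-ending, then skip overlaps.
Selected (4 activities): [(2, 3), (4, 7), (10, 13), (13, 16)]


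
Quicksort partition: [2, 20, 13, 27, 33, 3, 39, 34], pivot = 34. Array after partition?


Elements <= 34 go left of pivot.
Result: [2, 20, 13, 27, 33, 3, 34, 39], pivot at index 6


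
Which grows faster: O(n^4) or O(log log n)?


double-logarithmic grows slower than quartic
O(log log n) is asymptotically smaller; O(n^4) grows faster


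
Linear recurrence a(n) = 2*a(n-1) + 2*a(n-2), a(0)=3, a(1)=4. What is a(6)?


Build bottom-up:
...a(4)=100, a(5)=272, a(6)=2*272+2*100=744


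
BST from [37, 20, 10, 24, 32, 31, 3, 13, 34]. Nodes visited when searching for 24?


BST root = 37
Search for 24: compare at each node
Path: [37, 20, 24]


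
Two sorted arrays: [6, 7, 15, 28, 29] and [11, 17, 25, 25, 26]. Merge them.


Compare heads, take smaller each step.
Merged: [6, 7, 11, 15, 17, 25, 25, 26, 28, 29]


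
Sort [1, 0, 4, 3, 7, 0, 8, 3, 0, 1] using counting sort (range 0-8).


Count array: [3, 2, 0, 2, 1, 0, 0, 1, 1]
Reconstruct: [0, 0, 0, 1, 1, 3, 3, 4, 7, 8]


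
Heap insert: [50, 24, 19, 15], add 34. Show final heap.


Append 34: [50, 24, 19, 15, 34]
Bubble up: swap idx 4(34) with idx 1(24)
Result: [50, 34, 19, 15, 24]


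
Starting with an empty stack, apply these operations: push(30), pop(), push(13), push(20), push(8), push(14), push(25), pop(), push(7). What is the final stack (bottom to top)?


push(30) -> [30]
pop() returns 30 -> []
push(13) -> [13]
push(20) -> [13, 20]
push(8) -> [13, 20, 8]
push(14) -> [13, 20, 8, 14]
push(25) -> [13, 20, 8, 14, 25]
pop() returns 25 -> [13, 20, 8, 14]
push(7) -> [13, 20, 8, 14, 7]
Final stack (bottom to top): [13, 20, 8, 14, 7]


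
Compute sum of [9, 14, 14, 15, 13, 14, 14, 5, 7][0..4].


Prefix sums: [0, 9, 23, 37, 52, 65, 79, 93, 98, 105]
Sum[0..4] = prefix[5] - prefix[0] = 65 - 0 = 65


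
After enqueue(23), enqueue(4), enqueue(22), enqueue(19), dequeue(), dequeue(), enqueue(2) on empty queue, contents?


enqueue(23) -> [23]
enqueue(4) -> [23, 4]
enqueue(22) -> [23, 4, 22]
enqueue(19) -> [23, 4, 22, 19]
dequeue() returns 23 -> [4, 22, 19]
dequeue() returns 4 -> [22, 19]
enqueue(2) -> [22, 19, 2]
Final queue (front to back): [22, 19, 2]


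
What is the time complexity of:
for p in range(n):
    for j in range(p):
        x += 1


Per nesting level: O(n) * O(n) [triangular over p] = O(n^2)
Complexity: O(n^2)


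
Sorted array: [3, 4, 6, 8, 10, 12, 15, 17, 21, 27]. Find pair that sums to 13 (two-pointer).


Two pointers: lo=0, hi=9
Found pair: (3, 10) summing to 13


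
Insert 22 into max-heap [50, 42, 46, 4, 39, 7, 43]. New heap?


Append 22: [50, 42, 46, 4, 39, 7, 43, 22]
Bubble up: swap idx 7(22) with idx 3(4)
Result: [50, 42, 46, 22, 39, 7, 43, 4]


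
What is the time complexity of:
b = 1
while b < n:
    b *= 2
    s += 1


Per nesting level: O(log n) = O(log n)
Complexity: O(log n)


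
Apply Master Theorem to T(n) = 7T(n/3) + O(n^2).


a=7, b=3, c=2. log_3(7)=1.771 < c=2. Case 3: O(n^c) = O(n^2)
Complexity: O(n^2)


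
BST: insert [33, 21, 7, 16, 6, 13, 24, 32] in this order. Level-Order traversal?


Root = 33; build tree by BST insertion.
Level-Order traversal: [33, 21, 7, 24, 6, 16, 32, 13]


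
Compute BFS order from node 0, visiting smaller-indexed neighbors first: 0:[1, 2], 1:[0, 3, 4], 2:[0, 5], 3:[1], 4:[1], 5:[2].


BFS queue: start with [0]
Visit order: [0, 1, 2, 3, 4, 5]


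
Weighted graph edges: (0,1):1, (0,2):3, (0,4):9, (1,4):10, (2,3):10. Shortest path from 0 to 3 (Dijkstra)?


Dijkstra from 0:
Distances: {0: 0, 1: 1, 2: 3, 3: 13, 4: 9}
Shortest distance to 3 = 13, path = [0, 2, 3]


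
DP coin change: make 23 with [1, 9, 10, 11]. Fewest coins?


dp[0]=0; dp[i]=1+min(dp[i-c] for c in coins)
...dp[18]=2, dp[19]=2, dp[20]=2, dp[21]=2, dp[22]=2, dp[23]=3
Minimum coins for 23 = 3


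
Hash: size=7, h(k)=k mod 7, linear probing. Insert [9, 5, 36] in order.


Insertions: 9->slot 2; 5->slot 5; 36->slot 1
Table: [None, 36, 9, None, None, 5, None]


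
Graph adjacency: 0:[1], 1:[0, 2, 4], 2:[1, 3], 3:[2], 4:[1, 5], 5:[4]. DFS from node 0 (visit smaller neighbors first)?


DFS stack-based: start with [0]
Visit order: [0, 1, 2, 3, 4, 5]


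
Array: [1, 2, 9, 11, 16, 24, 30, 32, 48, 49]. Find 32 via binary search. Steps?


Search for 32:
[0,9] mid=4 arr[4]=16
[5,9] mid=7 arr[7]=32
Total: 2 comparisons


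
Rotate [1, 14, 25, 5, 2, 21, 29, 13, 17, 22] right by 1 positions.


Right rotate by 1: [22, 1, 14, 25, 5, 2, 21, 29, 13, 17]


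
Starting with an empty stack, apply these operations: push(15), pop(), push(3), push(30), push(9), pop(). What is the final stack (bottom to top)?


push(15) -> [15]
pop() returns 15 -> []
push(3) -> [3]
push(30) -> [3, 30]
push(9) -> [3, 30, 9]
pop() returns 9 -> [3, 30]
Final stack (bottom to top): [3, 30]


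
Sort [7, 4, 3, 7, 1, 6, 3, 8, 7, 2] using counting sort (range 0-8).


Count array: [0, 1, 1, 2, 1, 0, 1, 3, 1]
Reconstruct: [1, 2, 3, 3, 4, 6, 7, 7, 7, 8]
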